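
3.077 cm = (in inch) 1.211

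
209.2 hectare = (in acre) 516.9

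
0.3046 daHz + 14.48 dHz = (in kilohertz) 0.004494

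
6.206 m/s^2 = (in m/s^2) 6.206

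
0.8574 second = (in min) 0.01429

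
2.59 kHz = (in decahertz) 259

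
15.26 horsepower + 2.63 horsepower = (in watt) 1.334e+04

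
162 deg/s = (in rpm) 27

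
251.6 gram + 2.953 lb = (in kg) 1.591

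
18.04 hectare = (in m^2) 1.804e+05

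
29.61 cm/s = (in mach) 0.0008696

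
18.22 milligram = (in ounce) 0.0006427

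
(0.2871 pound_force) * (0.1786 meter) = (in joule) 0.2281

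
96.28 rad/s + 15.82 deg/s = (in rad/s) 96.56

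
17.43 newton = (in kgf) 1.777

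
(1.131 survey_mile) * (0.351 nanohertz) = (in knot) 1.242e-06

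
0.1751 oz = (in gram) 4.964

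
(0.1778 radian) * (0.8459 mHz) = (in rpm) 0.001436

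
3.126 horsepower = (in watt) 2331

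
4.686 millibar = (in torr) 3.515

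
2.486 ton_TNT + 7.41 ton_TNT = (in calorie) 9.896e+09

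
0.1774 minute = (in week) 1.76e-05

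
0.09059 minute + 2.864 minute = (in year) 5.621e-06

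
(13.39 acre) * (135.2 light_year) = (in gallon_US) 1.831e+25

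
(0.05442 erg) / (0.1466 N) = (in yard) 4.06e-08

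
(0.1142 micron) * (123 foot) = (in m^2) 4.281e-06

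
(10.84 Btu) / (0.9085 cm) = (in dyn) 1.259e+11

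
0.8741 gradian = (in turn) 0.002185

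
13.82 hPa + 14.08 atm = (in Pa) 1.428e+06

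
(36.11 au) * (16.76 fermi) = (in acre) 2.237e-05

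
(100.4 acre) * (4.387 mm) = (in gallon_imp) 3.921e+05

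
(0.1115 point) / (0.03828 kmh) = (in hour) 1.028e-06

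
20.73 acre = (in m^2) 8.389e+04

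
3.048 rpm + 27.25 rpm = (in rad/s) 3.173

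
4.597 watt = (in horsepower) 0.006165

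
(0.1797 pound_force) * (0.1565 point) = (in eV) 2.754e+14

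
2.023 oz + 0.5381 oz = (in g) 72.61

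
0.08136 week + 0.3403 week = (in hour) 70.84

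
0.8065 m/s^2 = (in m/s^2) 0.8065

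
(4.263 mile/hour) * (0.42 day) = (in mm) 6.916e+07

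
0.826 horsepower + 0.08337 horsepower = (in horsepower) 0.9094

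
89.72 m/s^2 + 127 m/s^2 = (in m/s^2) 216.7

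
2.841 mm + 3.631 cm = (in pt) 111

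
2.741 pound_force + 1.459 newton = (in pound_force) 3.069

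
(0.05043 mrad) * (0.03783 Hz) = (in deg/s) 0.0001093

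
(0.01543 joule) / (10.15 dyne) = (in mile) 0.09446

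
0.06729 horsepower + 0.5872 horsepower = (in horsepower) 0.6545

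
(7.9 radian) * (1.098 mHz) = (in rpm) 0.08283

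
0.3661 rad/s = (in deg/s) 20.98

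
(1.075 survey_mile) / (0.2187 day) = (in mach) 0.0002689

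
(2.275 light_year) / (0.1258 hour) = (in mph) 1.063e+14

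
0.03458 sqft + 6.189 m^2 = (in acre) 0.00153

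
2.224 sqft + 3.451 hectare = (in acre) 8.528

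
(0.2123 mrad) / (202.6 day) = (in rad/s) 1.213e-11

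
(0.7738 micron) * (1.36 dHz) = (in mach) 3.091e-10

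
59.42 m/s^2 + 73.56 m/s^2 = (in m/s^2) 133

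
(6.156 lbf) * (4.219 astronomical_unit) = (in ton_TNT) 4131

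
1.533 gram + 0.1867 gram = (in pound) 0.003791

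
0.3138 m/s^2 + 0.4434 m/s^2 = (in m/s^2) 0.7572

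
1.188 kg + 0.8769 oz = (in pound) 2.674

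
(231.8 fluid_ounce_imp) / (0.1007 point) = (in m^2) 185.4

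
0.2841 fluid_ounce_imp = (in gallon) 0.002132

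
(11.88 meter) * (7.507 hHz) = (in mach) 26.19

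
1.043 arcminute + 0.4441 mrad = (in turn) 0.000119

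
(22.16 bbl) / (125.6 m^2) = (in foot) 0.09203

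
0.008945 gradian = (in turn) 2.236e-05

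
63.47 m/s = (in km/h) 228.5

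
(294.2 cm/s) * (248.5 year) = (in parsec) 7.472e-07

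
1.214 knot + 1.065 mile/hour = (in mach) 0.003232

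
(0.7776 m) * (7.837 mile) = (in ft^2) 1.056e+05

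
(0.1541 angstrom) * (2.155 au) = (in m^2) 4.968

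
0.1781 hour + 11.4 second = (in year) 2.069e-05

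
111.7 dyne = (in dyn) 111.7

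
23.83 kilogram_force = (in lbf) 52.54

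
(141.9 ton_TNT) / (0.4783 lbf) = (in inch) 1.099e+13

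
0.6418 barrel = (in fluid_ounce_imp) 3591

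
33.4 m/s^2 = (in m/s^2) 33.4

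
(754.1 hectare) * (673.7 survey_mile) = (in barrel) 5.143e+13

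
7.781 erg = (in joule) 7.781e-07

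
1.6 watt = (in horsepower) 0.002146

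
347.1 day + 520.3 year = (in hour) 4.566e+06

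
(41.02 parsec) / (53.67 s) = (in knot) 4.584e+16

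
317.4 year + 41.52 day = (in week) 1.656e+04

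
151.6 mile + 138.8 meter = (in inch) 9.611e+06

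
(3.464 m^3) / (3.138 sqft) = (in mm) 1.188e+04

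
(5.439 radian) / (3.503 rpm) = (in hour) 0.004119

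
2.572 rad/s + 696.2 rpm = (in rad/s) 75.48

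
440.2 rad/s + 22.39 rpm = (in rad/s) 442.5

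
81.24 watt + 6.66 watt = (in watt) 87.9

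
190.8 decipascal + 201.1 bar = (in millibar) 2.011e+05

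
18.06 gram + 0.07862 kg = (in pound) 0.2131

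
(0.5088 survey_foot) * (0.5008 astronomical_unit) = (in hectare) 1.162e+06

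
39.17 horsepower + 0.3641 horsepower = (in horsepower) 39.53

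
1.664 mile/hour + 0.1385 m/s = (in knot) 1.715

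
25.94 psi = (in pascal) 1.789e+05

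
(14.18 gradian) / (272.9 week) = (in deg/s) 7.732e-08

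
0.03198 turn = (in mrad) 200.9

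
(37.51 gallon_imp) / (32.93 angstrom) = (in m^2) 5.178e+07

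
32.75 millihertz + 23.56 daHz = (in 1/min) 1.414e+04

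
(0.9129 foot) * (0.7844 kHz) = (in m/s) 218.3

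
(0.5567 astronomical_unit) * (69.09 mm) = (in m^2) 5.754e+09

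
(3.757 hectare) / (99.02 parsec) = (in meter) 1.23e-14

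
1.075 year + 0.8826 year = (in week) 102.1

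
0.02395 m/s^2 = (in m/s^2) 0.02395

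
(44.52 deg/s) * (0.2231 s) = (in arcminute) 595.9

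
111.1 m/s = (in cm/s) 1.111e+04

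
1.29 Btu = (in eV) 8.495e+21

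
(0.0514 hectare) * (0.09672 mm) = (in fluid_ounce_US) 1681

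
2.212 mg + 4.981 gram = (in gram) 4.983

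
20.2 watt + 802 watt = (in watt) 822.2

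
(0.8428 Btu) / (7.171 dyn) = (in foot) 4.068e+07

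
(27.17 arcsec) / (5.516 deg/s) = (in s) 0.001368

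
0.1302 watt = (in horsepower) 0.0001746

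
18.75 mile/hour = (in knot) 16.29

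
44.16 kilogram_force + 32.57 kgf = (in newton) 752.5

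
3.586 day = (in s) 3.098e+05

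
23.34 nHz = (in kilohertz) 2.334e-11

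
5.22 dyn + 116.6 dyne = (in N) 0.001218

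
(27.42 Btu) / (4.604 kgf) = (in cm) 6.407e+04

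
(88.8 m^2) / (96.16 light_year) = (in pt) 2.767e-13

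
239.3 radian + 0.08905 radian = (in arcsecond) 4.938e+07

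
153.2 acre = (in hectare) 62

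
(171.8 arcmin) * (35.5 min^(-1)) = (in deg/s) 1.694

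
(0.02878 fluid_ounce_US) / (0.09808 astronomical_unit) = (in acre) 1.433e-20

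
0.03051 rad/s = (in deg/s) 1.748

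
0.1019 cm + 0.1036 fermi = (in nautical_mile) 5.502e-07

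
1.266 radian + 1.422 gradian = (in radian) 1.288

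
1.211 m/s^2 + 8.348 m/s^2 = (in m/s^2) 9.559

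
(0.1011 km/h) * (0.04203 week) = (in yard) 780.7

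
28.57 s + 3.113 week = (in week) 3.113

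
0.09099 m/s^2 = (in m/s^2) 0.09099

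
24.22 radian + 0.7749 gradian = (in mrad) 2.423e+04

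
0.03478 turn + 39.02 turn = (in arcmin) 8.436e+05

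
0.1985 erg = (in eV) 1.239e+11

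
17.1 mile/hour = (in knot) 14.86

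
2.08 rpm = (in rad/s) 0.2178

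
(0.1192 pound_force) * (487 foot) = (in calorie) 18.81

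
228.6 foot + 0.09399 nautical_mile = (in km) 0.2437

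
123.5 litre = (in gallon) 32.63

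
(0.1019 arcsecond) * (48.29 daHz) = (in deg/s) 0.01367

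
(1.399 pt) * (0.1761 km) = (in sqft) 0.9355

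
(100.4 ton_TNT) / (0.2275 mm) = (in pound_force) 4.151e+14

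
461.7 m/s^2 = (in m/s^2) 461.7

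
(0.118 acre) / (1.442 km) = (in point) 938.7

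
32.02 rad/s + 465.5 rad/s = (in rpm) 4751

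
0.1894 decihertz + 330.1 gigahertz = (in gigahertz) 330.1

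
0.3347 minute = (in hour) 0.005578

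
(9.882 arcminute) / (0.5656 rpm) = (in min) 0.0008089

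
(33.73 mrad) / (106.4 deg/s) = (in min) 0.0003027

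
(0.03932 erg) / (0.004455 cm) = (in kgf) 9e-06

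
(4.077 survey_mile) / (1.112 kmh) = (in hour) 5.9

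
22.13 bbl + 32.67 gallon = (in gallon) 962.1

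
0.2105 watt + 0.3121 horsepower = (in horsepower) 0.3124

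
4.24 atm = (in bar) 4.296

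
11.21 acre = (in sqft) 4.883e+05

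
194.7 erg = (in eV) 1.215e+14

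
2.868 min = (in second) 172.1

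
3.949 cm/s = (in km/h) 0.1422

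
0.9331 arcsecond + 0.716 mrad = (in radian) 0.0007205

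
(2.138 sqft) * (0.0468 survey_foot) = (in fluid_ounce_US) 95.81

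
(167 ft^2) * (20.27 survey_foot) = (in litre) 9.586e+04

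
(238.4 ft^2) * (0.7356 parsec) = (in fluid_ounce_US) 1.7e+22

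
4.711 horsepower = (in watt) 3513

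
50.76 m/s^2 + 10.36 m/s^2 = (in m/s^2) 61.12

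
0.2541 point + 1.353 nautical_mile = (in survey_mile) 1.557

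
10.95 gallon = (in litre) 41.45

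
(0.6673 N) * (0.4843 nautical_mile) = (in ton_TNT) 1.43e-07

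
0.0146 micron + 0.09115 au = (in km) 1.364e+07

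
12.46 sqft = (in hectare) 0.0001158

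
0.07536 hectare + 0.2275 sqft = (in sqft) 8112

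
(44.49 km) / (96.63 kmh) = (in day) 0.01918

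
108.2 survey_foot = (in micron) 3.298e+07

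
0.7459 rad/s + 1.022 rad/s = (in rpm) 16.88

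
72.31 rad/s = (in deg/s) 4143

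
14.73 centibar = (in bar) 0.1473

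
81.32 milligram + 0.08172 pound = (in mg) 3.715e+04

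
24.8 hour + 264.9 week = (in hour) 4.453e+04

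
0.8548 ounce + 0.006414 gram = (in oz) 0.855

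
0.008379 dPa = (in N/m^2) 0.0008379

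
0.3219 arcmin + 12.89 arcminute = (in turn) 0.0006117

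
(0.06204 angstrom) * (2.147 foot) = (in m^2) 4.06e-12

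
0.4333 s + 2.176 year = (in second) 6.862e+07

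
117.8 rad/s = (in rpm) 1125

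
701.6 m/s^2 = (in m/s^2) 701.6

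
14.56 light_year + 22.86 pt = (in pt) 3.905e+20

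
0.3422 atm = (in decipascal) 3.467e+05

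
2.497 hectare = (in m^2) 2.497e+04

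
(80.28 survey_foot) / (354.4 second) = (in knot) 0.1342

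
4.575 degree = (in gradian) 5.083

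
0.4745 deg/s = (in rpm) 0.07908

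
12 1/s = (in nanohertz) 1.2e+10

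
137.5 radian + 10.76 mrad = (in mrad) 1.375e+05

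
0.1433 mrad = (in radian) 0.0001433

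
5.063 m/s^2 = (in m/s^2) 5.063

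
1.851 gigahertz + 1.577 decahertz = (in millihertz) 1.851e+12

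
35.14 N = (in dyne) 3.514e+06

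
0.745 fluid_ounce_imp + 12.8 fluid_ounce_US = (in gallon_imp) 0.08792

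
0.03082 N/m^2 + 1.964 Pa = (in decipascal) 19.95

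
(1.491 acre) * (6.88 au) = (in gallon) 1.641e+18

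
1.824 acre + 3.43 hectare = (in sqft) 4.487e+05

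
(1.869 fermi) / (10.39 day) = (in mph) 4.657e-21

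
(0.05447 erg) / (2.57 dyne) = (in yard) 0.0002318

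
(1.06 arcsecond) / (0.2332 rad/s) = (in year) 6.988e-13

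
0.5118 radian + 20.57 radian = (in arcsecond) 4.348e+06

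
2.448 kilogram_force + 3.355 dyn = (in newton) 24.01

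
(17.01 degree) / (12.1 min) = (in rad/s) 0.0004089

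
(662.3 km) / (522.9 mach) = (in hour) 0.001033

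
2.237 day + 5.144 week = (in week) 5.464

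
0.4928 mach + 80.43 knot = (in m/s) 209.2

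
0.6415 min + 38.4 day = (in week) 5.486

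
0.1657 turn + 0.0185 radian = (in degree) 60.71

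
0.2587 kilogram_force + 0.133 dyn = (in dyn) 2.537e+05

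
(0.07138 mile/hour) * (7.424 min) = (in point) 4.029e+04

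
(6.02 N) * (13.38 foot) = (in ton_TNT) 5.868e-09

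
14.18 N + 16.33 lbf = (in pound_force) 19.52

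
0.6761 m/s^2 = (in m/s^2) 0.6761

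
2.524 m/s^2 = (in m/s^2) 2.524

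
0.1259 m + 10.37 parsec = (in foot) 1.05e+18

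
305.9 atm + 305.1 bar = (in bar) 615.1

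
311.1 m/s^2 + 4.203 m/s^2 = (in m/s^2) 315.3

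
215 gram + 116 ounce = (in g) 3504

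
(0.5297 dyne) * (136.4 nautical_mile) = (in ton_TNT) 3.198e-10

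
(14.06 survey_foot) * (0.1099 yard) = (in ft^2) 4.636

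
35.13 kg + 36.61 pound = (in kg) 51.74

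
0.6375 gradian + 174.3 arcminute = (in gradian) 3.865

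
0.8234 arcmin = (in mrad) 0.2395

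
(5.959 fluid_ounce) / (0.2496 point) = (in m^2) 2.001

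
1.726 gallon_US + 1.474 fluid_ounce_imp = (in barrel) 0.04136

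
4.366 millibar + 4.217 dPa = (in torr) 3.278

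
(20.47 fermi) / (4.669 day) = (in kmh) 1.827e-19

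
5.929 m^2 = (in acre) 0.001465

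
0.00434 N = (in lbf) 0.0009757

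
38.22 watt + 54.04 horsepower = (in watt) 4.034e+04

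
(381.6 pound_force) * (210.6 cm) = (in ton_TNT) 8.544e-07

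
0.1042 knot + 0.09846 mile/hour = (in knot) 0.1898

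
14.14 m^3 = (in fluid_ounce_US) 4.781e+05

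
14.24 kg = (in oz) 502.3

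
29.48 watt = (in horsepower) 0.03953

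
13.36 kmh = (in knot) 7.214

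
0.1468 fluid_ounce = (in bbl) 2.731e-05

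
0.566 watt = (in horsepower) 0.000759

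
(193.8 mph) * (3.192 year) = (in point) 2.472e+13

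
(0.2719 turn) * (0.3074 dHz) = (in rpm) 0.5015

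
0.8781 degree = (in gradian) 0.9757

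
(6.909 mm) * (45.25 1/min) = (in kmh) 0.01876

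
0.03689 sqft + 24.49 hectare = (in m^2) 2.449e+05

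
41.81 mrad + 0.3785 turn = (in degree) 138.7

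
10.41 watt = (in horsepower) 0.01396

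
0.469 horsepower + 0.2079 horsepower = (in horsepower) 0.6769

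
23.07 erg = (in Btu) 2.187e-09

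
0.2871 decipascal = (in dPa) 0.2871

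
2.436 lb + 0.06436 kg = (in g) 1169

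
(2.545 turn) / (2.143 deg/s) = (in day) 0.004948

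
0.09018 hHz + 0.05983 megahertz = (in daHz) 5984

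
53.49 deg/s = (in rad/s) 0.9336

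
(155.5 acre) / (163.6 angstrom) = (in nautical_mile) 2.077e+10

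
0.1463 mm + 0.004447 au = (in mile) 4.134e+05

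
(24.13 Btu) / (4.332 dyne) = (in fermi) 5.877e+23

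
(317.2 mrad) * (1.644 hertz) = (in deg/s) 29.88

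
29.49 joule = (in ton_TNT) 7.048e-09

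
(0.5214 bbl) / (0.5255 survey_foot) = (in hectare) 5.175e-05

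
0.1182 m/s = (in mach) 0.0003471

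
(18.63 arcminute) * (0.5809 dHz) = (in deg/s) 0.01804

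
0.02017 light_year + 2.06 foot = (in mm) 1.908e+17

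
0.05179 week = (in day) 0.3625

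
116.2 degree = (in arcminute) 6972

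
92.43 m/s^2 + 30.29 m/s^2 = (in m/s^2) 122.7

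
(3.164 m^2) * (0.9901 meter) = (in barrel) 19.7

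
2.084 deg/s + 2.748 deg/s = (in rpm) 0.8053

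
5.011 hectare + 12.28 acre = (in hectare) 9.981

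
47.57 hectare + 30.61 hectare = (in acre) 193.2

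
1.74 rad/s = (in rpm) 16.62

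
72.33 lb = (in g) 3.281e+04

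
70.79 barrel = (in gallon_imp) 2476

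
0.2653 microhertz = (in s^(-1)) 2.653e-07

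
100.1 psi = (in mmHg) 5177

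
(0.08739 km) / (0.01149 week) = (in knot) 0.02445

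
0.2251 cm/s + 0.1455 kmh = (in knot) 0.08294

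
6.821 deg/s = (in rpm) 1.137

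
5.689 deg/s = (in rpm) 0.9482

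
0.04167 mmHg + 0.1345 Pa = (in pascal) 5.69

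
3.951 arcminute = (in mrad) 1.149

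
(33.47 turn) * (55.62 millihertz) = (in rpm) 111.7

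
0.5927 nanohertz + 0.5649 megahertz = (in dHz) 5.649e+06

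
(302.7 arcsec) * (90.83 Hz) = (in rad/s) 0.1333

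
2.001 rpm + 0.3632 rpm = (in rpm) 2.364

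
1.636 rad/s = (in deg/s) 93.74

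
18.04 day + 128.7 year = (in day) 4.699e+04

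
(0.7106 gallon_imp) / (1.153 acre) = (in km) 6.923e-10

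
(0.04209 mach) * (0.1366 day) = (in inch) 6.659e+06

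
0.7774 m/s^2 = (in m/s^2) 0.7774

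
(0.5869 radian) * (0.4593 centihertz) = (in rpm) 0.02574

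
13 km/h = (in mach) 0.01061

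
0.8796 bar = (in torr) 659.8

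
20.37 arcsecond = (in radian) 9.876e-05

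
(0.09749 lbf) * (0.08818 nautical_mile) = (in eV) 4.42e+20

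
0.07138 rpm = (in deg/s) 0.4283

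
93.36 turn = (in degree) 3.361e+04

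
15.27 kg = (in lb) 33.66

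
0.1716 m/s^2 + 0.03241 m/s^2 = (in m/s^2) 0.204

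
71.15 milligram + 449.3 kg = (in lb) 990.5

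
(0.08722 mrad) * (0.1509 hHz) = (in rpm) 0.01257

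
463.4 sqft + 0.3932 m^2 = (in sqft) 467.6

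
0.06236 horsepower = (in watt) 46.5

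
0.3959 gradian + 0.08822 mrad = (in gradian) 0.4015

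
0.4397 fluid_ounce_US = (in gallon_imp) 0.00286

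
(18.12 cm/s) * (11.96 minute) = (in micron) 1.3e+08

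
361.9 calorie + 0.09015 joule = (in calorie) 361.9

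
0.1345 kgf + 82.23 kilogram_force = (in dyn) 8.077e+07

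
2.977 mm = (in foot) 0.009767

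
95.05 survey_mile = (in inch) 6.022e+06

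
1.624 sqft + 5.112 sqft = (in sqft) 6.736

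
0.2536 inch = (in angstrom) 6.441e+07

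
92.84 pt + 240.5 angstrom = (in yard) 0.03582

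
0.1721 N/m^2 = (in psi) 2.496e-05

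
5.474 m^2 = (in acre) 0.001353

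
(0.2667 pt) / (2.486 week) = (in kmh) 2.253e-10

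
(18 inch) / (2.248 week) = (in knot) 6.537e-07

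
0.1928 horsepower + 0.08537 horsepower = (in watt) 207.4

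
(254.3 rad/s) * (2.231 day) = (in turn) 7.802e+06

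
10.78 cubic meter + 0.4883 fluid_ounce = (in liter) 1.078e+04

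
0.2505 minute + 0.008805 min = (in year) 4.934e-07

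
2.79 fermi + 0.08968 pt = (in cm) 0.003164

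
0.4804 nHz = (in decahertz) 4.804e-11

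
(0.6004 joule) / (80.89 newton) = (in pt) 21.04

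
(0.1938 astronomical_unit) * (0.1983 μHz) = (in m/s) 5749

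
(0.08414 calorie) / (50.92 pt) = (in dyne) 1.96e+06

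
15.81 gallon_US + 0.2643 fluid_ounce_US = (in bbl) 0.3765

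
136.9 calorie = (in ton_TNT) 1.369e-07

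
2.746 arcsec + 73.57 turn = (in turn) 73.57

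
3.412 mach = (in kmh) 4182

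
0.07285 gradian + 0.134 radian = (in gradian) 8.604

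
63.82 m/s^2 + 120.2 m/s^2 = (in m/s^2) 184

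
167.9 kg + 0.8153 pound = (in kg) 168.3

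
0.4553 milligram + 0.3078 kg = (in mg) 3.078e+05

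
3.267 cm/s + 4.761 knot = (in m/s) 2.482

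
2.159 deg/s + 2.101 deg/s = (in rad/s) 0.07435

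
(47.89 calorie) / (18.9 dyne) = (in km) 1060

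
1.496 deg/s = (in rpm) 0.2493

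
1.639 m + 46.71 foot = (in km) 0.01588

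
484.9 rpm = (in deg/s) 2909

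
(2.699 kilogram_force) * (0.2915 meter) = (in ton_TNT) 1.844e-09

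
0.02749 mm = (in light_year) 2.906e-21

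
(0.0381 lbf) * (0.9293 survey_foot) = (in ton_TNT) 1.147e-11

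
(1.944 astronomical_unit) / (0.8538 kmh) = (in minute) 2.044e+10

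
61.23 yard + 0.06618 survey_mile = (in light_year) 1.718e-14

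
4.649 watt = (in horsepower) 0.006234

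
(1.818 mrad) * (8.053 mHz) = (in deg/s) 0.0008388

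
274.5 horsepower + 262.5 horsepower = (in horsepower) 537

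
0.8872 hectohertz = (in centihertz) 8872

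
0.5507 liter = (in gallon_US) 0.1455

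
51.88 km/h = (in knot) 28.01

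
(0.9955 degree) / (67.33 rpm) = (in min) 4.107e-05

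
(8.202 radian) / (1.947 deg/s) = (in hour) 0.06705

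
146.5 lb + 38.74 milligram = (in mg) 6.645e+07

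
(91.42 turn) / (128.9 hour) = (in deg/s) 0.07092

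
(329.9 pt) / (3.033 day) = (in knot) 8.633e-07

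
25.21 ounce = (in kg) 0.7147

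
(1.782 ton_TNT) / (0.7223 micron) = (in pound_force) 2.321e+15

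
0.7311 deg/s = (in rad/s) 0.01276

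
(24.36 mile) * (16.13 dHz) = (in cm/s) 6.324e+06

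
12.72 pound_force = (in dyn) 5.658e+06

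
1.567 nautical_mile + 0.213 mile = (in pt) 9.198e+06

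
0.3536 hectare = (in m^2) 3536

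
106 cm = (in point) 3005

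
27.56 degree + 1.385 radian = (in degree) 106.9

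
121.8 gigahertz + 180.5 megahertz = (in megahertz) 1.22e+05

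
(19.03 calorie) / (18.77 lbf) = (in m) 0.9536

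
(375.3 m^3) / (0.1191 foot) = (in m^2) 1.034e+04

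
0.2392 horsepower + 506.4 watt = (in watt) 684.8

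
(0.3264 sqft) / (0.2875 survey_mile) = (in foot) 0.000215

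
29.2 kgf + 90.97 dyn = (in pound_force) 64.38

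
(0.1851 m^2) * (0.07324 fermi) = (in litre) 1.356e-14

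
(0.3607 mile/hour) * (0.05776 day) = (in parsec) 2.608e-14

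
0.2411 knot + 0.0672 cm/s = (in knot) 0.2424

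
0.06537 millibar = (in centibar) 0.006537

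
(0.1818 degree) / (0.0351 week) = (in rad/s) 1.495e-07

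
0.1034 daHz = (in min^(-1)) 62.04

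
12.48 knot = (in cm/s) 642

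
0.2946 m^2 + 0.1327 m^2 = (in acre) 0.0001056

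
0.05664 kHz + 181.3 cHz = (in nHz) 5.845e+10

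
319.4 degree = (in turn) 0.8872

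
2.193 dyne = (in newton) 2.193e-05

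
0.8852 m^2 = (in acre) 0.0002187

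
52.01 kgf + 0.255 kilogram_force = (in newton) 512.5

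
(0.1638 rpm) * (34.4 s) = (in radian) 0.5901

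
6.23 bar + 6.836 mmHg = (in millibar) 6239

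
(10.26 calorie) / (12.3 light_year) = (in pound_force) 8.293e-17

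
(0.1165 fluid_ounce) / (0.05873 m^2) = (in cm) 0.005866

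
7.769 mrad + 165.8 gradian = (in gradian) 166.3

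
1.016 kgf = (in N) 9.964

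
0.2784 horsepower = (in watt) 207.6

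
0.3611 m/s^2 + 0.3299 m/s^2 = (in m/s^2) 0.691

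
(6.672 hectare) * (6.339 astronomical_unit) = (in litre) 6.327e+19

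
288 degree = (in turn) 0.8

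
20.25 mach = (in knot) 1.34e+04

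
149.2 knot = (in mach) 0.2254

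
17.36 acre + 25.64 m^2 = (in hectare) 7.028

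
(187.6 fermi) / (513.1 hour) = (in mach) 2.983e-22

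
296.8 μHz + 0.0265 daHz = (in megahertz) 2.653e-07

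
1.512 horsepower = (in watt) 1127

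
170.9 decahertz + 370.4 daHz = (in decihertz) 5.413e+04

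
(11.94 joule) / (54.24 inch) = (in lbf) 1.948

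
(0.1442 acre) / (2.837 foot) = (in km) 0.6749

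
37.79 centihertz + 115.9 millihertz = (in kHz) 0.0004938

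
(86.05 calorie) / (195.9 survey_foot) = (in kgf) 0.6149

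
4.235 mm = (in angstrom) 4.235e+07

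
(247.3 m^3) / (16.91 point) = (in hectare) 4.146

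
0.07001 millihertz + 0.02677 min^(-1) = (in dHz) 0.005162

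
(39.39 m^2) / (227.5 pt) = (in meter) 490.8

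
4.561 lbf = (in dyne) 2.029e+06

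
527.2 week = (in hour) 8.857e+04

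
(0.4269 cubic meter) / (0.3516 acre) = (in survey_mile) 1.864e-07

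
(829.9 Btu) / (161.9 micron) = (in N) 5.408e+09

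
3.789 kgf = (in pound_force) 8.353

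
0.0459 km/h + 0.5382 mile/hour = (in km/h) 0.912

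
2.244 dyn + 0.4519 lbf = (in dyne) 2.01e+05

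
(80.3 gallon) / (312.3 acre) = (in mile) 1.494e-10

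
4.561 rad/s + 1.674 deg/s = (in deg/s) 263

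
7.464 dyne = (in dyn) 7.464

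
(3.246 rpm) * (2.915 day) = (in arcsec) 1.766e+10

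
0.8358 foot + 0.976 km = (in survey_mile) 0.6066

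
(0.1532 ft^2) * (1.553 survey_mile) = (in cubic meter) 35.57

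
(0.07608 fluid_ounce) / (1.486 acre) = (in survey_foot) 1.227e-09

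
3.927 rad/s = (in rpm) 37.5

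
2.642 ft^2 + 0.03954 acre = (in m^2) 160.3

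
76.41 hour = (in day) 3.184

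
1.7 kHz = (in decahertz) 170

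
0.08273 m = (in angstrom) 8.273e+08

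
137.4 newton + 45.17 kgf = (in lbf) 130.5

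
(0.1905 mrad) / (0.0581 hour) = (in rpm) 8.697e-06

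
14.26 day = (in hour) 342.2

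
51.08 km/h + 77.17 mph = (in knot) 94.64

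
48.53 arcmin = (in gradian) 0.8987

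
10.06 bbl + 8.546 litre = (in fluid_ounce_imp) 5.659e+04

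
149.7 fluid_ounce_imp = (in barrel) 0.02675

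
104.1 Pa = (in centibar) 0.1041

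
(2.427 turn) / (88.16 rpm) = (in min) 0.02753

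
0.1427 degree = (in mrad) 2.491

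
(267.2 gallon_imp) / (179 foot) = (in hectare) 2.226e-06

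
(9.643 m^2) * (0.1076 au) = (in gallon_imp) 3.414e+13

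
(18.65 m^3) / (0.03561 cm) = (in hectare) 5.237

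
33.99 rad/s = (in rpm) 324.6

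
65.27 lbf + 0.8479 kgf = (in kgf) 30.45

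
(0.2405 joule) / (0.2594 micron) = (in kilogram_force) 9.454e+04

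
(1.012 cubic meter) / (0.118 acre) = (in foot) 0.006953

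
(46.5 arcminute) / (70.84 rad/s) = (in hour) 5.304e-08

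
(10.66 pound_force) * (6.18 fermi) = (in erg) 2.93e-06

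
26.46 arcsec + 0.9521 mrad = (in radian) 0.00108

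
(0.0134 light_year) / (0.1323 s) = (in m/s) 9.582e+14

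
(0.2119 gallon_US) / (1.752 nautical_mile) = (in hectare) 2.472e-11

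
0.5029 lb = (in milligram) 2.281e+05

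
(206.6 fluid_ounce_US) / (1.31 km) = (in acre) 1.153e-09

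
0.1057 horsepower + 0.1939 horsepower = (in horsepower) 0.2996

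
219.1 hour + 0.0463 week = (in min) 1.361e+04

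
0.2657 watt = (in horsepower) 0.0003563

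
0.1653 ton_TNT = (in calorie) 1.653e+08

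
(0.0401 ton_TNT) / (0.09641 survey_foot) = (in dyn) 5.71e+14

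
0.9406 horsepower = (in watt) 701.4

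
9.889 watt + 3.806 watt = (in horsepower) 0.01837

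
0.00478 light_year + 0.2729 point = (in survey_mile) 2.81e+10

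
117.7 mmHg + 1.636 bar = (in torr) 1345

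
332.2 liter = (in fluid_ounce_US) 1.123e+04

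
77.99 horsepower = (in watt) 5.816e+04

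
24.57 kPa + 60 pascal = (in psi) 3.572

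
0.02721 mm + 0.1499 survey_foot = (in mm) 45.72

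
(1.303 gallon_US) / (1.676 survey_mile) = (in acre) 4.519e-10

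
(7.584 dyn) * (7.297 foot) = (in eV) 1.053e+15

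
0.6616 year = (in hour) 5796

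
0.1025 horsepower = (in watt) 76.43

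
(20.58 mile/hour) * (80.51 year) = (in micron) 2.336e+16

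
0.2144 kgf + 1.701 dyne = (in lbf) 0.4727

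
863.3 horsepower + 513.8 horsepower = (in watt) 1.027e+06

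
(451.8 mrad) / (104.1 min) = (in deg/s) 0.004144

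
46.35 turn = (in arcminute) 1.001e+06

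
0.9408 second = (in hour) 0.0002613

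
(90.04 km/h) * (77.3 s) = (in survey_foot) 6343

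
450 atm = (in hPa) 4.56e+05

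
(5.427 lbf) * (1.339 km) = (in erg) 3.232e+11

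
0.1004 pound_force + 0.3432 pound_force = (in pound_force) 0.4436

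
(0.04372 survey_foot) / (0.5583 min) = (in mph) 0.0008899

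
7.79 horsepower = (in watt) 5809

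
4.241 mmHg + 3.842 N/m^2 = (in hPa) 5.693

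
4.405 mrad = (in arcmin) 15.14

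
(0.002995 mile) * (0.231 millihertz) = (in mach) 3.27e-06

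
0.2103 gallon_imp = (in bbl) 0.006013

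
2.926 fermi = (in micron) 2.926e-09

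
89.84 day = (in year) 0.2461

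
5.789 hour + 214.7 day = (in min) 3.095e+05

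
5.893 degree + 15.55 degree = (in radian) 0.3743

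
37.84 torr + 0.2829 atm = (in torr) 252.8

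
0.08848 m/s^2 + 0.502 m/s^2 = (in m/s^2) 0.5905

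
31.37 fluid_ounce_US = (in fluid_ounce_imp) 32.65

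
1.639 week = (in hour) 275.4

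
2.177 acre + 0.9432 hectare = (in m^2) 1.824e+04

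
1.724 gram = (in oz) 0.06081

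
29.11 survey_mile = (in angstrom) 4.685e+14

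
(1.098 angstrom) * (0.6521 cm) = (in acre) 1.769e-16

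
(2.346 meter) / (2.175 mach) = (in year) 1.004e-10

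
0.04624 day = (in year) 0.0001267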